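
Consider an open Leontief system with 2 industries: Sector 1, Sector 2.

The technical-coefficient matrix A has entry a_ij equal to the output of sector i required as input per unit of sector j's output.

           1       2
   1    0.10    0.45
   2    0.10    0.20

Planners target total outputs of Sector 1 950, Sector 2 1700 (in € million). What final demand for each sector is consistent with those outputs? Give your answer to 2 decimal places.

d_1 = 90.00, d_2 = 1265.00

I − A =
  [   0.90    -0.45]
  [  -0.10     0.80]
d = (I − A) x:
  d_1 = (+0.90)·950 + (-0.45)·1700 = 90.00
  d_2 = (-0.10)·950 + (+0.80)·1700 = 1265.00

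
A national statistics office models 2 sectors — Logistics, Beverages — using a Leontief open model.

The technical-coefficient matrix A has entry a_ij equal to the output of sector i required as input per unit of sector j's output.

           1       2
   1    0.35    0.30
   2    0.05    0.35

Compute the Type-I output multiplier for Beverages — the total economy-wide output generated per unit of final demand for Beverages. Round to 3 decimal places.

m_2 = 2.331

I − A =
  [   0.65    -0.30]
  [  -0.05     0.65]
det(I−A) = (0.65)(0.65) − (-0.30)(-0.05) = 0.4075
adj(I−A) = [[0.65, 0.30], [0.05, 0.65]]
(I − A)⁻¹ = adj(I−A) / det(I−A) ≈
  [   1.5951     0.7362]
  [   0.1227     1.5951]
The output multiplier for sector j is the column-j sum of the Leontief inverse (I − A)⁻¹ = adj(I−A) / det(I−A).
Column 2 of adj(I−A): (0.30, 0.65); det(I−A) = 0.4075.
m_2 = (0.30 + 0.65) / 0.4075 = 0.95 / 0.4075 ≈ 2.331.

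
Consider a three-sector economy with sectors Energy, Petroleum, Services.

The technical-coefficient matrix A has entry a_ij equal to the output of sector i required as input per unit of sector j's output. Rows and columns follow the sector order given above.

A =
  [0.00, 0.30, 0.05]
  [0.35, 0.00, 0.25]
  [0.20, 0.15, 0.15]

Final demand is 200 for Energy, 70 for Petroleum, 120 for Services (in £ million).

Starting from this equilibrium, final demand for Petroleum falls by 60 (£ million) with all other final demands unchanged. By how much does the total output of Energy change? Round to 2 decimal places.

I − A =
  [   1.00    -0.30    -0.05]
  [  -0.35     1.00    -0.25]
  [  -0.20    -0.15     0.85]
Cofactors of I−A, C_ij = (−1)^(i+j)·(minor ij) (rows/columns in the sector order above):
  C_11 = (1.00)(0.85) − (-0.25)(-0.15) = 0.8125
  C_12 = −[(-0.35)(0.85) − (-0.25)(-0.20)] = 0.3475
  C_13 = (-0.35)(-0.15) − (1.00)(-0.20) = 0.2525
  C_21 = −[(-0.30)(0.85) − (-0.05)(-0.15)] = 0.2625
  C_22 = (1.00)(0.85) − (-0.05)(-0.20) = 0.8400
  C_23 = −[(1.00)(-0.15) − (-0.30)(-0.20)] = 0.2100
  C_31 = (-0.30)(-0.25) − (-0.05)(1.00) = 0.1250
  C_32 = −[(1.00)(-0.25) − (-0.05)(-0.35)] = 0.2675
  C_33 = (1.00)(1.00) − (-0.30)(-0.35) = 0.8950
det(I−A) = Σ_j (I−A)_1j·C_1j = (1.00)(0.8125) + (-0.30)(0.3475) + (-0.05)(0.2525) = 0.695625
adj(I−A) = Cᵀ =
  [ 0.8125   0.2625   0.1250]
  [ 0.3475   0.8400   0.2675]
  [ 0.2525   0.2100   0.8950]
(I − A)⁻¹ = adj(I−A) / det(I−A) ≈
  [   1.1680     0.3774     0.1797]
  [   0.4996     1.2075     0.3845]
  [   0.3630     0.3019     1.2866]
Δx = (I − A)⁻¹ Δd with Δd having -60 in the Petroleum component and 0 elsewhere.
So Δx_E = L_EP · (-60), where L_EP = adj(I−A)_EP / det(I−A) = 0.2625 / 0.695625.
Δx_E = 0.2625 × (-60) / 0.695625 = -15.75 / 0.695625 ≈ -22.64.

Δx_E = -22.64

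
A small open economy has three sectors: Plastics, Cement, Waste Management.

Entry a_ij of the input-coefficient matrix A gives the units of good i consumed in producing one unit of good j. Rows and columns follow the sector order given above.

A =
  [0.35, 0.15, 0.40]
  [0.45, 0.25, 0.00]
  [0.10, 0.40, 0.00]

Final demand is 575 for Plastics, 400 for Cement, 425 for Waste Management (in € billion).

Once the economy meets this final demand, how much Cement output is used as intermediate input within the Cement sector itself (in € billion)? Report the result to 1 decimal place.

I − A =
  [   0.65    -0.15    -0.40]
  [  -0.45     0.75     0.00]
  [  -0.10    -0.40     1.00]
Cofactors of I−A, C_ij = (−1)^(i+j)·(minor ij) (rows/columns in the sector order above):
  C_11 = (0.75)(1.00) − (0.00)(-0.40) = 0.7500
  C_12 = −[(-0.45)(1.00) − (0.00)(-0.10)] = 0.4500
  C_13 = (-0.45)(-0.40) − (0.75)(-0.10) = 0.2550
  C_21 = −[(-0.15)(1.00) − (-0.40)(-0.40)] = 0.3100
  C_22 = (0.65)(1.00) − (-0.40)(-0.10) = 0.6100
  C_23 = −[(0.65)(-0.40) − (-0.15)(-0.10)] = 0.2750
  C_31 = (-0.15)(0.00) − (-0.40)(0.75) = 0.3000
  C_32 = −[(0.65)(0.00) − (-0.40)(-0.45)] = 0.1800
  C_33 = (0.65)(0.75) − (-0.15)(-0.45) = 0.4200
det(I−A) = Σ_j (I−A)_1j·C_1j = (0.65)(0.7500) + (-0.15)(0.4500) + (-0.40)(0.2550) = 0.3180
adj(I−A) = Cᵀ =
  [ 0.7500   0.3100   0.3000]
  [ 0.4500   0.6100   0.1800]
  [ 0.2550   0.2750   0.4200]
(I − A)⁻¹ = adj(I−A) / det(I−A) ≈
  [   2.3585     0.9748     0.9434]
  [   1.4151     1.9182     0.5660]
  [   0.8019     0.8648     1.3208]
First solve x = (I − A)⁻¹ d = adj(I−A)·d / det(I−A); in particular x_C = (0.4500·575 + 0.6100·400 + 0.1800·425) / 0.3180 = 579.25 / 0.3180 ≈ 1821.541.
Intermediate flow from C to C: z_CC = a_CC · x_C = 0.25 × 579.25 / 0.3180 = 144.8125 / 0.3180 ≈ 455.4.

z_CC = 455.4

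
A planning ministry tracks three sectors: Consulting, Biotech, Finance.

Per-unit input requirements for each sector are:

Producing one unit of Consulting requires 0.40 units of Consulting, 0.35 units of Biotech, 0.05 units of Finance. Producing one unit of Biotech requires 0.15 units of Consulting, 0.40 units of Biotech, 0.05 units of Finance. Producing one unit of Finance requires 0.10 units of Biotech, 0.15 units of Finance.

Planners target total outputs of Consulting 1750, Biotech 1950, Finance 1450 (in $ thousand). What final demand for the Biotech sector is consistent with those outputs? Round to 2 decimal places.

d_2 = 412.50

I − A =
  [   0.60    -0.15     0.00]
  [  -0.35     0.60    -0.10]
  [  -0.05    -0.05     0.85]
d = (I − A) x:
  d_1 = (+0.60)·1750 + (-0.15)·1950 + (+0.00)·1450 = 757.50
  d_2 = (-0.35)·1750 + (+0.60)·1950 + (-0.10)·1450 = 412.50
  d_3 = (-0.05)·1750 + (-0.05)·1950 + (+0.85)·1450 = 1047.50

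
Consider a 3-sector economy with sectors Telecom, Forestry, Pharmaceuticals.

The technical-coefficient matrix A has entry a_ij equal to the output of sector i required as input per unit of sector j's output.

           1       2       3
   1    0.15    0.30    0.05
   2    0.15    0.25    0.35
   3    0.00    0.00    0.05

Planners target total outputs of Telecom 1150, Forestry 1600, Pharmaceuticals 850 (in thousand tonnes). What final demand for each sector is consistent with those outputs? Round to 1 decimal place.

I − A =
  [   0.85    -0.30    -0.05]
  [  -0.15     0.75    -0.35]
  [   0.00     0.00     0.95]
d = (I − A) x:
  d_1 = (+0.85)·1150 + (-0.30)·1600 + (-0.05)·850 = 455.0
  d_2 = (-0.15)·1150 + (+0.75)·1600 + (-0.35)·850 = 730.0
  d_3 = (+0.00)·1150 + (+0.00)·1600 + (+0.95)·850 = 807.5

d_1 = 455.0, d_2 = 730.0, d_3 = 807.5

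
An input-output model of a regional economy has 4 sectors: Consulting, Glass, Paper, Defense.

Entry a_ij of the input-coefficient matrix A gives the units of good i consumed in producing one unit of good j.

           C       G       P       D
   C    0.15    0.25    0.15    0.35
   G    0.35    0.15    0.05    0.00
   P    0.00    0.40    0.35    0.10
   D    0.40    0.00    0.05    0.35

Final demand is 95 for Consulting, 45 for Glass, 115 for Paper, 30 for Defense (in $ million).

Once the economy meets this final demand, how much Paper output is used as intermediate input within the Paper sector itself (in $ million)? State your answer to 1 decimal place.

I − A =
  [   0.85    -0.25    -0.15    -0.35]
  [  -0.35     0.85    -0.05     0.00]
  [   0.00    -0.40     0.65    -0.10]
  [  -0.40     0.00    -0.05     0.65]
Compute the cofactors C_ij = (−1)^(i+j)·(3×3 minor ij) of I−A; the adjugate is their transpose:
adj(I−A) = Cᵀ =
  [ 0.341875   0.150375   0.105875   0.200375]
  [ 0.148125   0.257875   0.060875   0.089125]
  [ 0.125000   0.175000   0.293750   0.112500]
  [ 0.220000   0.106000   0.087750   0.374750]
det(I−A) = Σ_j (I−A)_1j·C_1j = (0.85)(0.341875) + (-0.25)(0.148125) + (-0.15)(0.125000) + (-0.35)(0.220000) = 0.1578125
(I − A)⁻¹ = adj(I−A) / det(I−A) ≈
  [   2.1663     0.9529     0.6709     1.2697]
  [   0.9386     1.6341     0.3857     0.5648]
  [   0.7921     1.1089     1.8614     0.7129]
  [   1.3941     0.6717     0.5560     2.3747]
First solve x = (I − A)⁻¹ d = adj(I−A)·d / det(I−A); in particular x_P = (0.125000·95 + 0.175000·45 + 0.293750·115 + 0.112500·30) / 0.1578125 = 56.90625 / 0.1578125 ≈ 360.594.
Intermediate flow from P to P: z_PP = a_PP · x_P = 0.35 × 56.90625 / 0.1578125 = 19.9171875 / 0.1578125 ≈ 126.2.

z_PP = 126.2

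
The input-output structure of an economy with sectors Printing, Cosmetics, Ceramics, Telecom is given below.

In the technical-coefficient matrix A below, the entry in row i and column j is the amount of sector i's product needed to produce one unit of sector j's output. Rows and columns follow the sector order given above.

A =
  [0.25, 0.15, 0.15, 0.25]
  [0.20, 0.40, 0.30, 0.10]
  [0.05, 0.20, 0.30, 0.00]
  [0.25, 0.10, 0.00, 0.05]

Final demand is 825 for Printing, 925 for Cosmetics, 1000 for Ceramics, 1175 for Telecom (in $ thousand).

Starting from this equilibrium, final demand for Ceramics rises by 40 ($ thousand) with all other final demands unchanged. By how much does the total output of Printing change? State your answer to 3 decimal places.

I − A =
  [   0.75    -0.15    -0.15    -0.25]
  [  -0.20     0.60    -0.30    -0.10]
  [  -0.05    -0.20     0.70     0.00]
  [  -0.25    -0.10     0.00     0.95]
Compute the cofactors C_ij = (−1)^(i+j)·(3×3 minor ij) of I−A; the adjugate is their transpose:
adj(I−A) = Cᵀ =
  [ 0.335000   0.145750   0.134250   0.103500]
  [ 0.164750   0.447875   0.227250   0.090500]
  [ 0.071000   0.138375   0.345250   0.033250]
  [ 0.105500   0.085500   0.059250   0.236250]
det(I−A) = Σ_j (I−A)_1j·C_1j = (0.75)(0.335000) + (-0.15)(0.164750) + (-0.15)(0.071000) + (-0.25)(0.105500) = 0.1895125
(I − A)⁻¹ = adj(I−A) / det(I−A) ≈
  [   1.7677     0.7691     0.7084     0.5461]
  [   0.8693     2.3633     1.1991     0.4775]
  [   0.3746     0.7302     1.8218     0.1755]
  [   0.5567     0.4512     0.3126     1.2466]
Δx = (I − A)⁻¹ Δd with Δd having +40 in the Ceramics component and 0 elsewhere.
So Δx_1 = L_13 · (+40), where L_13 = adj(I−A)_13 / det(I−A) = 0.134250 / 0.1895125.
Δx_1 = 0.134250 × (+40) / 0.1895125 = 5.37 / 0.1895125 ≈ 28.336.

Δx_1 = 28.336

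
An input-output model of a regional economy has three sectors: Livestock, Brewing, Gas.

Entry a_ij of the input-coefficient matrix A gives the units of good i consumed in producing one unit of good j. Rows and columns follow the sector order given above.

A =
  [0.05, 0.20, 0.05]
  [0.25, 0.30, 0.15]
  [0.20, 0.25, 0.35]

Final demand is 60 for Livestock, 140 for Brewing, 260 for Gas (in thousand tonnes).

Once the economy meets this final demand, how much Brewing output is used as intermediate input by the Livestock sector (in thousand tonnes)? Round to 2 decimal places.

I − A =
  [   0.95    -0.20    -0.05]
  [  -0.25     0.70    -0.15]
  [  -0.20    -0.25     0.65]
Cofactors of I−A, C_ij = (−1)^(i+j)·(minor ij) (rows/columns in the sector order above):
  C_11 = (0.70)(0.65) − (-0.15)(-0.25) = 0.4175
  C_12 = −[(-0.25)(0.65) − (-0.15)(-0.20)] = 0.1925
  C_13 = (-0.25)(-0.25) − (0.70)(-0.20) = 0.2025
  C_21 = −[(-0.20)(0.65) − (-0.05)(-0.25)] = 0.1425
  C_22 = (0.95)(0.65) − (-0.05)(-0.20) = 0.6075
  C_23 = −[(0.95)(-0.25) − (-0.20)(-0.20)] = 0.2775
  C_31 = (-0.20)(-0.15) − (-0.05)(0.70) = 0.0650
  C_32 = −[(0.95)(-0.15) − (-0.05)(-0.25)] = 0.1550
  C_33 = (0.95)(0.70) − (-0.20)(-0.25) = 0.6150
det(I−A) = Σ_j (I−A)_1j·C_1j = (0.95)(0.4175) + (-0.20)(0.1925) + (-0.05)(0.2025) = 0.3480
adj(I−A) = Cᵀ =
  [ 0.4175   0.1425   0.0650]
  [ 0.1925   0.6075   0.1550]
  [ 0.2025   0.2775   0.6150]
(I − A)⁻¹ = adj(I−A) / det(I−A) ≈
  [   1.1997     0.4095     0.1868]
  [   0.5532     1.7457     0.4454]
  [   0.5819     0.7974     1.7672]
First solve x = (I − A)⁻¹ d = adj(I−A)·d / det(I−A); in particular x_L = (0.4175·60 + 0.1425·140 + 0.0650·260) / 0.3480 = 61.90 / 0.3480 ≈ 177.8736.
Intermediate flow from B to L: z_BL = a_BL · x_L = 0.25 × 61.90 / 0.3480 = 15.475 / 0.3480 ≈ 44.47.

z_BL = 44.47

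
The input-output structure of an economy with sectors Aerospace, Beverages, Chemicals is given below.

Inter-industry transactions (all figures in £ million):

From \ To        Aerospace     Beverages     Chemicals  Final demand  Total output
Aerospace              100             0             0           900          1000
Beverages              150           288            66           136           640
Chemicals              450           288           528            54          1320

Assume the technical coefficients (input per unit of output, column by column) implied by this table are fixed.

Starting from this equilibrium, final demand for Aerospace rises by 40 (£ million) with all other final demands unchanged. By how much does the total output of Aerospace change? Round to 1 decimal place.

Δx_1 = 44.4

Technical coefficients a_ij = z_ij / X_j:
  a_11 = 100/1000 = 0.10, a_21 = 150/1000 = 0.15, a_31 = 450/1000 = 0.45
  a_12 = 0/640 = 0.00, a_22 = 288/640 = 0.45, a_32 = 288/640 = 0.45
  a_13 = 0/1320 = 0.00, a_23 = 66/1320 = 0.05, a_33 = 528/1320 = 0.40
I − A =
  [   0.90     0.00     0.00]
  [  -0.15     0.55    -0.05]
  [  -0.45    -0.45     0.60]
Cofactors of I−A, C_ij = (−1)^(i+j)·(minor ij) (rows/columns in the sector order above):
  C_11 = (0.55)(0.60) − (-0.05)(-0.45) = 0.3075
  C_12 = −[(-0.15)(0.60) − (-0.05)(-0.45)] = 0.1125
  C_13 = (-0.15)(-0.45) − (0.55)(-0.45) = 0.3150
  C_21 = −[(0.00)(0.60) − (0.00)(-0.45)] = 0.0000
  C_22 = (0.90)(0.60) − (0.00)(-0.45) = 0.5400
  C_23 = −[(0.90)(-0.45) − (0.00)(-0.45)] = 0.4050
  C_31 = (0.00)(-0.05) − (0.00)(0.55) = 0.0000
  C_32 = −[(0.90)(-0.05) − (0.00)(-0.15)] = 0.0450
  C_33 = (0.90)(0.55) − (0.00)(-0.15) = 0.4950
det(I−A) = Σ_j (I−A)_1j·C_1j = (0.90)(0.3075) + (0.00)(0.1125) + (0.00)(0.3150) = 0.27675
adj(I−A) = Cᵀ =
  [ 0.3075   0.0000   0.0000]
  [ 0.1125   0.5400   0.0450]
  [ 0.3150   0.4050   0.4950]
(I − A)⁻¹ = adj(I−A) / det(I−A) ≈
  [   1.1111     0.0000     0.0000]
  [   0.4065     1.9512     0.1626]
  [   1.1382     1.4634     1.7886]
Δx = (I − A)⁻¹ Δd with Δd having +40 in the Aerospace component and 0 elsewhere.
So Δx_1 = L_11 · (+40), where L_11 = adj(I−A)_11 / det(I−A) = 0.3075 / 0.27675.
Δx_1 = 0.3075 × (+40) / 0.27675 = 12.30 / 0.27675 ≈ 44.4.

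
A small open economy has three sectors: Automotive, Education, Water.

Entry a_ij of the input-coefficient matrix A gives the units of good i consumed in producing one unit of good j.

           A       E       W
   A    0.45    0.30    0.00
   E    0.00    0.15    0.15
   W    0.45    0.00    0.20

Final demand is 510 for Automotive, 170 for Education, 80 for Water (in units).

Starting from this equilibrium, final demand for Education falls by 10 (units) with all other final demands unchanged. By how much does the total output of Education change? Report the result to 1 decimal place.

I − A =
  [   0.55    -0.30     0.00]
  [   0.00     0.85    -0.15]
  [  -0.45     0.00     0.80]
Cofactors of I−A, C_ij = (−1)^(i+j)·(minor ij) (rows/columns in the sector order above):
  C_11 = (0.85)(0.80) − (-0.15)(0.00) = 0.6800
  C_12 = −[(0.00)(0.80) − (-0.15)(-0.45)] = 0.0675
  C_13 = (0.00)(0.00) − (0.85)(-0.45) = 0.3825
  C_21 = −[(-0.30)(0.80) − (0.00)(0.00)] = 0.2400
  C_22 = (0.55)(0.80) − (0.00)(-0.45) = 0.4400
  C_23 = −[(0.55)(0.00) − (-0.30)(-0.45)] = 0.1350
  C_31 = (-0.30)(-0.15) − (0.00)(0.85) = 0.0450
  C_32 = −[(0.55)(-0.15) − (0.00)(0.00)] = 0.0825
  C_33 = (0.55)(0.85) − (-0.30)(0.00) = 0.4675
det(I−A) = Σ_j (I−A)_1j·C_1j = (0.55)(0.6800) + (-0.30)(0.0675) + (0.00)(0.3825) = 0.35375
adj(I−A) = Cᵀ =
  [ 0.6800   0.2400   0.0450]
  [ 0.0675   0.4400   0.0825]
  [ 0.3825   0.1350   0.4675]
(I − A)⁻¹ = adj(I−A) / det(I−A) ≈
  [   1.9223     0.6784     0.1272]
  [   0.1908     1.2438     0.2332]
  [   1.0813     0.3816     1.3216]
Δx = (I − A)⁻¹ Δd with Δd having -10 in the Education component and 0 elsewhere.
So Δx_E = L_EE · (-10), where L_EE = adj(I−A)_EE / det(I−A) = 0.4400 / 0.35375.
Δx_E = 0.4400 × (-10) / 0.35375 = -4.40 / 0.35375 ≈ -12.4.

Δx_E = -12.4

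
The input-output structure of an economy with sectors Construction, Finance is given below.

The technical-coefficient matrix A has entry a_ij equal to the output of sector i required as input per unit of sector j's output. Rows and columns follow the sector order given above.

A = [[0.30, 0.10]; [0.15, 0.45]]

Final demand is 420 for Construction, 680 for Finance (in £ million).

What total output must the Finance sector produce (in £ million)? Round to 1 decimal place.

x_2 = 1456.8

I − A =
  [   0.70    -0.10]
  [  -0.15     0.55]
det(I−A) = (0.70)(0.55) − (-0.10)(-0.15) = 0.3700
adj(I−A) = [[0.55, 0.10], [0.15, 0.70]]
(I − A)⁻¹ = adj(I−A) / det(I−A) ≈
  [   1.4865     0.2703]
  [   0.4054     1.8919]
x = (I − A)⁻¹ d = adj(I−A)·d / det(I−A), with det(I−A) = 0.3700:
  x_1 = (0.55·420 + 0.10·680) / 0.3700 = 299.00 / 0.3700 ≈ 808.1
  x_2 = (0.15·420 + 0.70·680) / 0.3700 = 539.00 / 0.3700 ≈ 1456.8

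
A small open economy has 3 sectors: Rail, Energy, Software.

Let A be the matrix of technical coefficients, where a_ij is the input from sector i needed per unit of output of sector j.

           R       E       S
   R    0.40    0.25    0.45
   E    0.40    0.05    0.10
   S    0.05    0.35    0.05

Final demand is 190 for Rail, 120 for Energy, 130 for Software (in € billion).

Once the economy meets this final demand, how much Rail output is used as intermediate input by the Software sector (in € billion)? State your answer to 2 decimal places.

z_RS = 163.42

I − A =
  [   0.60    -0.25    -0.45]
  [  -0.40     0.95    -0.10]
  [  -0.05    -0.35     0.95]
Cofactors of I−A, C_ij = (−1)^(i+j)·(minor ij) (rows/columns in the sector order above):
  C_11 = (0.95)(0.95) − (-0.10)(-0.35) = 0.8675
  C_12 = −[(-0.40)(0.95) − (-0.10)(-0.05)] = 0.3850
  C_13 = (-0.40)(-0.35) − (0.95)(-0.05) = 0.1875
  C_21 = −[(-0.25)(0.95) − (-0.45)(-0.35)] = 0.3950
  C_22 = (0.60)(0.95) − (-0.45)(-0.05) = 0.5475
  C_23 = −[(0.60)(-0.35) − (-0.25)(-0.05)] = 0.2225
  C_31 = (-0.25)(-0.10) − (-0.45)(0.95) = 0.4525
  C_32 = −[(0.60)(-0.10) − (-0.45)(-0.40)] = 0.2400
  C_33 = (0.60)(0.95) − (-0.25)(-0.40) = 0.4700
det(I−A) = Σ_j (I−A)_1j·C_1j = (0.60)(0.8675) + (-0.25)(0.3850) + (-0.45)(0.1875) = 0.339875
adj(I−A) = Cᵀ =
  [ 0.8675   0.3950   0.4525]
  [ 0.3850   0.5475   0.2400]
  [ 0.1875   0.2225   0.4700]
(I − A)⁻¹ = adj(I−A) / det(I−A) ≈
  [   2.5524     1.1622     1.3314]
  [   1.1328     1.6109     0.7061]
  [   0.5517     0.6547     1.3829]
First solve x = (I − A)⁻¹ d = adj(I−A)·d / det(I−A); in particular x_S = (0.1875·190 + 0.2225·120 + 0.4700·130) / 0.339875 = 123.425 / 0.339875 ≈ 363.1482.
Intermediate flow from R to S: z_RS = a_RS · x_S = 0.45 × 123.425 / 0.339875 = 55.54125 / 0.339875 ≈ 163.42.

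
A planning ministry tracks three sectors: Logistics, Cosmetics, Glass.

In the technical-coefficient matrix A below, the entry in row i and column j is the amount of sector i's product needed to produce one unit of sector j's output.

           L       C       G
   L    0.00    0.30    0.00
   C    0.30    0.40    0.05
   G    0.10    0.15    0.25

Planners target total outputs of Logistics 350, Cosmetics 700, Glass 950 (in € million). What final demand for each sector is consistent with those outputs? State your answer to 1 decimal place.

d_L = 140.0, d_C = 267.5, d_G = 572.5

I − A =
  [   1.00    -0.30     0.00]
  [  -0.30     0.60    -0.05]
  [  -0.10    -0.15     0.75]
d = (I − A) x:
  d_L = (+1.00)·350 + (-0.30)·700 + (+0.00)·950 = 140.0
  d_C = (-0.30)·350 + (+0.60)·700 + (-0.05)·950 = 267.5
  d_G = (-0.10)·350 + (-0.15)·700 + (+0.75)·950 = 572.5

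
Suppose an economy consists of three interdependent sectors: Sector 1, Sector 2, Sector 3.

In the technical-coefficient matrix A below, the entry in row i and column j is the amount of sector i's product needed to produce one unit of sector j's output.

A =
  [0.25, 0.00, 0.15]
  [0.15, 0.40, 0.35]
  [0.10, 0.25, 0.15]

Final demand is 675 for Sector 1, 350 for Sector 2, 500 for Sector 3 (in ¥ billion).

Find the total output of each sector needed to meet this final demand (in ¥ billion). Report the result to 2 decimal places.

x_1 = 1135.86, x_2 = 1555.21, x_3 = 1179.28

I − A =
  [   0.75     0.00    -0.15]
  [  -0.15     0.60    -0.35]
  [  -0.10    -0.25     0.85]
Cofactors of I−A, C_ij = (−1)^(i+j)·(minor ij) (rows/columns in the sector order above):
  C_11 = (0.60)(0.85) − (-0.35)(-0.25) = 0.4225
  C_12 = −[(-0.15)(0.85) − (-0.35)(-0.10)] = 0.1625
  C_13 = (-0.15)(-0.25) − (0.60)(-0.10) = 0.0975
  C_21 = −[(0.00)(0.85) − (-0.15)(-0.25)] = 0.0375
  C_22 = (0.75)(0.85) − (-0.15)(-0.10) = 0.6225
  C_23 = −[(0.75)(-0.25) − (0.00)(-0.10)] = 0.1875
  C_31 = (0.00)(-0.35) − (-0.15)(0.60) = 0.0900
  C_32 = −[(0.75)(-0.35) − (-0.15)(-0.15)] = 0.2850
  C_33 = (0.75)(0.60) − (0.00)(-0.15) = 0.4500
det(I−A) = Σ_j (I−A)_1j·C_1j = (0.75)(0.4225) + (0.00)(0.1625) + (-0.15)(0.0975) = 0.30225
adj(I−A) = Cᵀ =
  [ 0.4225   0.0375   0.0900]
  [ 0.1625   0.6225   0.2850]
  [ 0.0975   0.1875   0.4500]
(I − A)⁻¹ = adj(I−A) / det(I−A) ≈
  [   1.3978     0.1241     0.2978]
  [   0.5376     2.0596     0.9429]
  [   0.3226     0.6203     1.4888]
x = (I − A)⁻¹ d = adj(I−A)·d / det(I−A), with det(I−A) = 0.30225:
  x_1 = (0.4225·675 + 0.0375·350 + 0.0900·500) / 0.30225 = 343.3125 / 0.30225 ≈ 1135.86
  x_2 = (0.1625·675 + 0.6225·350 + 0.2850·500) / 0.30225 = 470.0625 / 0.30225 ≈ 1555.21
  x_3 = (0.0975·675 + 0.1875·350 + 0.4500·500) / 0.30225 = 356.4375 / 0.30225 ≈ 1179.28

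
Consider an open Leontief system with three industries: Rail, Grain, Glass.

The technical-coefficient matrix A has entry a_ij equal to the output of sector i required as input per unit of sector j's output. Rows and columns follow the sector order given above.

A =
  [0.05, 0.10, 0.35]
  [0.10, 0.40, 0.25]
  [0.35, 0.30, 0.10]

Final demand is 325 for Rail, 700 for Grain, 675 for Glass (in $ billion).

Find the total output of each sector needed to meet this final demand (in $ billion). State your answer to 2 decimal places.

x_1 = 1312.50, x_2 = 2218.75, x_3 = 2000.00

I − A =
  [   0.95    -0.10    -0.35]
  [  -0.10     0.60    -0.25]
  [  -0.35    -0.30     0.90]
Cofactors of I−A, C_ij = (−1)^(i+j)·(minor ij) (rows/columns in the sector order above):
  C_11 = (0.60)(0.90) − (-0.25)(-0.30) = 0.4650
  C_12 = −[(-0.10)(0.90) − (-0.25)(-0.35)] = 0.1775
  C_13 = (-0.10)(-0.30) − (0.60)(-0.35) = 0.2400
  C_21 = −[(-0.10)(0.90) − (-0.35)(-0.30)] = 0.1950
  C_22 = (0.95)(0.90) − (-0.35)(-0.35) = 0.7325
  C_23 = −[(0.95)(-0.30) − (-0.10)(-0.35)] = 0.3200
  C_31 = (-0.10)(-0.25) − (-0.35)(0.60) = 0.2350
  C_32 = −[(0.95)(-0.25) − (-0.35)(-0.10)] = 0.2725
  C_33 = (0.95)(0.60) − (-0.10)(-0.10) = 0.5600
det(I−A) = Σ_j (I−A)_1j·C_1j = (0.95)(0.4650) + (-0.10)(0.1775) + (-0.35)(0.2400) = 0.3400
adj(I−A) = Cᵀ =
  [ 0.4650   0.1950   0.2350]
  [ 0.1775   0.7325   0.2725]
  [ 0.2400   0.3200   0.5600]
(I − A)⁻¹ = adj(I−A) / det(I−A) ≈
  [   1.3676     0.5735     0.6912]
  [   0.5221     2.1544     0.8015]
  [   0.7059     0.9412     1.6471]
x = (I − A)⁻¹ d = adj(I−A)·d / det(I−A), with det(I−A) = 0.3400:
  x_1 = (0.4650·325 + 0.1950·700 + 0.2350·675) / 0.3400 = 446.25 / 0.3400 = 1312.50
  x_2 = (0.1775·325 + 0.7325·700 + 0.2725·675) / 0.3400 = 754.375 / 0.3400 = 2218.75
  x_3 = (0.2400·325 + 0.3200·700 + 0.5600·675) / 0.3400 = 680.00 / 0.3400 = 2000.00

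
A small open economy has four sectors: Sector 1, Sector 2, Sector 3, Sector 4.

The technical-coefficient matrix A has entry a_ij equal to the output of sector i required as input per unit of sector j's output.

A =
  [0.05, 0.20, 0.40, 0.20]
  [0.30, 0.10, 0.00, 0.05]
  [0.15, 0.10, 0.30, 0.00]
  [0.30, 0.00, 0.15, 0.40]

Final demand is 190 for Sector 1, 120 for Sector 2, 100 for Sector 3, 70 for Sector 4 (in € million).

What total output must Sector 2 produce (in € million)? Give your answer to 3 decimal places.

I − A =
  [   0.95    -0.20    -0.40    -0.20]
  [  -0.30     0.90     0.00    -0.05]
  [  -0.15    -0.10     0.70     0.00]
  [  -0.30     0.00    -0.15     0.60]
Compute the cofactors C_ij = (−1)^(i+j)·(3×3 minor ij) of I−A; the adjugate is their transpose:
adj(I−A) = Cᵀ =
  [ 0.377250   0.111000   0.244500   0.135000]
  [ 0.137625   0.316500   0.094125   0.072250]
  [ 0.100500   0.069000   0.420000   0.039250]
  [ 0.213750   0.072750   0.227250   0.490500]
det(I−A) = Σ_j (I−A)_1j·C_1j = (0.95)(0.377250) + (-0.20)(0.137625) + (-0.40)(0.100500) + (-0.20)(0.213750) = 0.2479125
(I − A)⁻¹ = adj(I−A) / det(I−A) ≈
  [   1.5217     0.4477     0.9862     0.5445]
  [   0.5551     1.2767     0.3797     0.2914]
  [   0.4054     0.2783     1.6941     0.1583]
  [   0.8622     0.2935     0.9167     1.9785]
x = (I − A)⁻¹ d = adj(I−A)·d / det(I−A), with det(I−A) = 0.2479125:
  x_1 = (0.377250·190 + 0.111000·120 + 0.244500·100 + 0.135000·70) / 0.2479125 = 118.8975 / 0.2479125 ≈ 479.595
  x_2 = (0.137625·190 + 0.316500·120 + 0.094125·100 + 0.072250·70) / 0.2479125 = 78.59875 / 0.2479125 ≈ 317.042
  x_3 = (0.100500·190 + 0.069000·120 + 0.420000·100 + 0.039250·70) / 0.2479125 = 72.1225 / 0.2479125 ≈ 290.919
  x_4 = (0.213750·190 + 0.072750·120 + 0.227250·100 + 0.490500·70) / 0.2479125 = 106.4025 / 0.2479125 ≈ 429.194

x_2 = 317.042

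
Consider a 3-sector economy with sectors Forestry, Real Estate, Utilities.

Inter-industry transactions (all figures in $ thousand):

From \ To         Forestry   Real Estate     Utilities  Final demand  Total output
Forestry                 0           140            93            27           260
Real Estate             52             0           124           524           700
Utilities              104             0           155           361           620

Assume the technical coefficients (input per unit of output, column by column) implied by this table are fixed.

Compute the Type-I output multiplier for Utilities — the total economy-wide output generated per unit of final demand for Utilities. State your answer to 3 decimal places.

m_3 = 2.143

Technical coefficients a_ij = z_ij / X_j:
  a_11 = 0/260 = 0.00, a_21 = 52/260 = 0.20, a_31 = 104/260 = 0.40
  a_12 = 140/700 = 0.20, a_22 = 0/700 = 0.00, a_32 = 0/700 = 0.00
  a_13 = 93/620 = 0.15, a_23 = 124/620 = 0.20, a_33 = 155/620 = 0.25
I − A =
  [   1.00    -0.20    -0.15]
  [  -0.20     1.00    -0.20]
  [  -0.40     0.00     0.75]
Cofactors of I−A, C_ij = (−1)^(i+j)·(minor ij) (rows/columns in the sector order above):
  C_11 = (1.00)(0.75) − (-0.20)(0.00) = 0.7500
  C_12 = −[(-0.20)(0.75) − (-0.20)(-0.40)] = 0.2300
  C_13 = (-0.20)(0.00) − (1.00)(-0.40) = 0.4000
  C_21 = −[(-0.20)(0.75) − (-0.15)(0.00)] = 0.1500
  C_22 = (1.00)(0.75) − (-0.15)(-0.40) = 0.6900
  C_23 = −[(1.00)(0.00) − (-0.20)(-0.40)] = 0.0800
  C_31 = (-0.20)(-0.20) − (-0.15)(1.00) = 0.1900
  C_32 = −[(1.00)(-0.20) − (-0.15)(-0.20)] = 0.2300
  C_33 = (1.00)(1.00) − (-0.20)(-0.20) = 0.9600
det(I−A) = Σ_j (I−A)_1j·C_1j = (1.00)(0.7500) + (-0.20)(0.2300) + (-0.15)(0.4000) = 0.6440
adj(I−A) = Cᵀ =
  [ 0.7500   0.1500   0.1900]
  [ 0.2300   0.6900   0.2300]
  [ 0.4000   0.0800   0.9600]
(I − A)⁻¹ = adj(I−A) / det(I−A) ≈
  [   1.1646     0.2329     0.2950]
  [   0.3571     1.0714     0.3571]
  [   0.6211     0.1242     1.4907]
The output multiplier for sector j is the column-j sum of the Leontief inverse (I − A)⁻¹ = adj(I−A) / det(I−A).
Column 3 of adj(I−A): (0.1900, 0.2300, 0.9600); det(I−A) = 0.6440.
m_3 = (0.1900 + 0.2300 + 0.9600) / 0.6440 = 1.38 / 0.6440 ≈ 2.143.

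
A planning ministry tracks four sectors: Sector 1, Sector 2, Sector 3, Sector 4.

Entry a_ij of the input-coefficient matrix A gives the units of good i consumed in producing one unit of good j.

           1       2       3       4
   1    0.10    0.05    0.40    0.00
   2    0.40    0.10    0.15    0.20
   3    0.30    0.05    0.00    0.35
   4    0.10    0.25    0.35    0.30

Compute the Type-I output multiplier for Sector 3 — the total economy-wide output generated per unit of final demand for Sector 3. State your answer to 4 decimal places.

m_3 = 4.9475

I − A =
  [   0.90    -0.05    -0.40     0.00]
  [  -0.40     0.90    -0.15    -0.20]
  [  -0.30    -0.05     1.00    -0.35]
  [  -0.10    -0.25    -0.35     0.70]
Compute the cofactors C_ij = (−1)^(i+j)·(3×3 minor ij) of I−A; the adjugate is their transpose:
adj(I−A) = Cᵀ =
  [ 0.447875   0.077875   0.240750   0.142625]
  [ 0.308750   0.421750   0.277500   0.259250]
  [ 0.255500   0.122500   0.507000   0.288500]
  [ 0.302000   0.223000   0.387000   0.665000]
det(I−A) = Σ_j (I−A)_1j·C_1j = (0.90)(0.447875) + (-0.05)(0.308750) + (-0.40)(0.255500) + (0.00)(0.302000) = 0.28545
(I − A)⁻¹ = adj(I−A) / det(I−A) ≈
  [   1.56901     0.27281     0.84341     0.49965]
  [   1.08163     1.47749     0.97215     0.90822]
  [   0.89508     0.42915     1.77614     1.01068]
  [   1.05798     0.78122     1.35575     2.32965]
The output multiplier for sector j is the column-j sum of the Leontief inverse (I − A)⁻¹ = adj(I−A) / det(I−A).
Column 3 of adj(I−A): (0.240750, 0.277500, 0.507000, 0.387000); det(I−A) = 0.28545.
m_3 = (0.240750 + 0.277500 + 0.507000 + 0.387000) / 0.28545 = 1.41225 / 0.28545 ≈ 4.9475.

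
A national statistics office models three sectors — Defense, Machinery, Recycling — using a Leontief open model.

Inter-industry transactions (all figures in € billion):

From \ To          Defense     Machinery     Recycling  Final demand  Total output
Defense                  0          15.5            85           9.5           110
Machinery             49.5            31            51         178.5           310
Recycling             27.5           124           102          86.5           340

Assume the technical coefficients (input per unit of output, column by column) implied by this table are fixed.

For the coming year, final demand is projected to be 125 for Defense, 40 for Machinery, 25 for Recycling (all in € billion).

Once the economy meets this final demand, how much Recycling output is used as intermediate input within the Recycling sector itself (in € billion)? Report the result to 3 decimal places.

z_RR = 59.227

Technical coefficients a_ij = z_ij / X_j:
  a_DD = 0/110 = 0.00, a_MD = 49.5/110 = 0.45, a_RD = 27.5/110 = 0.25
  a_DM = 15.5/310 = 0.05, a_MM = 31/310 = 0.10, a_RM = 124/310 = 0.40
  a_DR = 85/340 = 0.25, a_MR = 51/340 = 0.15, a_RR = 102/340 = 0.30
I − A =
  [   1.00    -0.05    -0.25]
  [  -0.45     0.90    -0.15]
  [  -0.25    -0.40     0.70]
Cofactors of I−A, C_ij = (−1)^(i+j)·(minor ij) (rows/columns in the sector order above):
  C_11 = (0.90)(0.70) − (-0.15)(-0.40) = 0.5700
  C_12 = −[(-0.45)(0.70) − (-0.15)(-0.25)] = 0.3525
  C_13 = (-0.45)(-0.40) − (0.90)(-0.25) = 0.4050
  C_21 = −[(-0.05)(0.70) − (-0.25)(-0.40)] = 0.1350
  C_22 = (1.00)(0.70) − (-0.25)(-0.25) = 0.6375
  C_23 = −[(1.00)(-0.40) − (-0.05)(-0.25)] = 0.4125
  C_31 = (-0.05)(-0.15) − (-0.25)(0.90) = 0.2325
  C_32 = −[(1.00)(-0.15) − (-0.25)(-0.45)] = 0.2625
  C_33 = (1.00)(0.90) − (-0.05)(-0.45) = 0.8775
det(I−A) = Σ_j (I−A)_1j·C_1j = (1.00)(0.5700) + (-0.05)(0.3525) + (-0.25)(0.4050) = 0.451125
adj(I−A) = Cᵀ =
  [ 0.5700   0.1350   0.2325]
  [ 0.3525   0.6375   0.2625]
  [ 0.4050   0.4125   0.8775]
(I − A)⁻¹ = adj(I−A) / det(I−A) ≈
  [   1.2635     0.2993     0.5154]
  [   0.7814     1.4131     0.5819]
  [   0.8978     0.9144     1.9451]
First solve x = (I − A)⁻¹ d = adj(I−A)·d / det(I−A); in particular x_R = (0.4050·125 + 0.4125·40 + 0.8775·25) / 0.451125 = 89.0625 / 0.451125 ≈ 197.42311.
Intermediate flow from R to R: z_RR = a_RR · x_R = 0.30 × 89.0625 / 0.451125 = 26.71875 / 0.451125 ≈ 59.227.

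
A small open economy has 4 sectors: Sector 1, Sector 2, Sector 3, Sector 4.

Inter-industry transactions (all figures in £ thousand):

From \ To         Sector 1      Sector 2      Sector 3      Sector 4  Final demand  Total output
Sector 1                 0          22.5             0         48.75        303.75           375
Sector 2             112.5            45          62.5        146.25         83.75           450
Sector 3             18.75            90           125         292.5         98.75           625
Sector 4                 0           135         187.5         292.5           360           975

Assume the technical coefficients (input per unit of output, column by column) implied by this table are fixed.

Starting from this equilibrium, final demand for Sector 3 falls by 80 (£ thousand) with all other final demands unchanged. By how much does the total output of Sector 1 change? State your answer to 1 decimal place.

Δx_1 = -4.8

Technical coefficients a_ij = z_ij / X_j:
  a_11 = 0/375 = 0.00, a_21 = 112.5/375 = 0.30, a_31 = 18.75/375 = 0.05, a_41 = 0/375 = 0.00
  a_12 = 22.5/450 = 0.05, a_22 = 45/450 = 0.10, a_32 = 90/450 = 0.20, a_42 = 135/450 = 0.30
  a_13 = 0/625 = 0.00, a_23 = 62.5/625 = 0.10, a_33 = 125/625 = 0.20, a_43 = 187.5/625 = 0.30
  a_14 = 48.75/975 = 0.05, a_24 = 146.25/975 = 0.15, a_34 = 292.5/975 = 0.30, a_44 = 292.5/975 = 0.30
I − A =
  [   1.00    -0.05     0.00    -0.05]
  [  -0.30     0.90    -0.10    -0.15]
  [  -0.05    -0.20     0.80    -0.30]
  [   0.00    -0.30    -0.30     0.70]
Compute the cofactors C_ij = (−1)^(i+j)·(3×3 minor ij) of I−A; the adjugate is their transpose:
adj(I−A) = Cᵀ =
  [ 0.355000   0.038500   0.020750   0.042500]
  [ 0.146750   0.469250   0.119500   0.162250]
  [ 0.098250   0.232500   0.570000   0.301125]
  [ 0.105000   0.300750   0.295500   0.687750]
det(I−A) = Σ_j (I−A)_1j·C_1j = (1.00)(0.355000) + (-0.05)(0.146750) + (0.00)(0.098250) + (-0.05)(0.105000) = 0.3424125
(I − A)⁻¹ = adj(I−A) / det(I−A) ≈
  [   1.0368     0.1124     0.0606     0.1241]
  [   0.4286     1.3704     0.3490     0.4738]
  [   0.2869     0.6790     1.6647     0.8794]
  [   0.3066     0.8783     0.8630     2.0085]
Δx = (I − A)⁻¹ Δd with Δd having -80 in the Sector 3 component and 0 elsewhere.
So Δx_1 = L_13 · (-80), where L_13 = adj(I−A)_13 / det(I−A) = 0.020750 / 0.3424125.
Δx_1 = 0.020750 × (-80) / 0.3424125 = -1.66 / 0.3424125 ≈ -4.8.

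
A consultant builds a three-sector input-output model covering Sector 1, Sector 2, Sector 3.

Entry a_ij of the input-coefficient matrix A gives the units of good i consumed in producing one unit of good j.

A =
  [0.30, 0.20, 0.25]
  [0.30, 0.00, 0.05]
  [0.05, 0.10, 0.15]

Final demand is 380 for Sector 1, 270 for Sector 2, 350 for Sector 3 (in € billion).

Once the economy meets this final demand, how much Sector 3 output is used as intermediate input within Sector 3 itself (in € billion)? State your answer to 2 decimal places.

I − A =
  [   0.70    -0.20    -0.25]
  [  -0.30     1.00    -0.05]
  [  -0.05    -0.10     0.85]
Cofactors of I−A, C_ij = (−1)^(i+j)·(minor ij) (rows/columns in the sector order above):
  C_11 = (1.00)(0.85) − (-0.05)(-0.10) = 0.8450
  C_12 = −[(-0.30)(0.85) − (-0.05)(-0.05)] = 0.2575
  C_13 = (-0.30)(-0.10) − (1.00)(-0.05) = 0.0800
  C_21 = −[(-0.20)(0.85) − (-0.25)(-0.10)] = 0.1950
  C_22 = (0.70)(0.85) − (-0.25)(-0.05) = 0.5825
  C_23 = −[(0.70)(-0.10) − (-0.20)(-0.05)] = 0.0800
  C_31 = (-0.20)(-0.05) − (-0.25)(1.00) = 0.2600
  C_32 = −[(0.70)(-0.05) − (-0.25)(-0.30)] = 0.1100
  C_33 = (0.70)(1.00) − (-0.20)(-0.30) = 0.6400
det(I−A) = Σ_j (I−A)_1j·C_1j = (0.70)(0.8450) + (-0.20)(0.2575) + (-0.25)(0.0800) = 0.5200
adj(I−A) = Cᵀ =
  [ 0.8450   0.1950   0.2600]
  [ 0.2575   0.5825   0.1100]
  [ 0.0800   0.0800   0.6400]
(I − A)⁻¹ = adj(I−A) / det(I−A) ≈
  [   1.6250     0.3750     0.5000]
  [   0.4952     1.1202     0.2115]
  [   0.1538     0.1538     1.2308]
First solve x = (I − A)⁻¹ d = adj(I−A)·d / det(I−A); in particular x_3 = (0.0800·380 + 0.0800·270 + 0.6400·350) / 0.5200 = 276.00 / 0.5200 ≈ 530.7692.
Intermediate flow from 3 to 3: z_33 = a_33 · x_3 = 0.15 × 276.00 / 0.5200 = 41.40 / 0.5200 ≈ 79.62.

z_33 = 79.62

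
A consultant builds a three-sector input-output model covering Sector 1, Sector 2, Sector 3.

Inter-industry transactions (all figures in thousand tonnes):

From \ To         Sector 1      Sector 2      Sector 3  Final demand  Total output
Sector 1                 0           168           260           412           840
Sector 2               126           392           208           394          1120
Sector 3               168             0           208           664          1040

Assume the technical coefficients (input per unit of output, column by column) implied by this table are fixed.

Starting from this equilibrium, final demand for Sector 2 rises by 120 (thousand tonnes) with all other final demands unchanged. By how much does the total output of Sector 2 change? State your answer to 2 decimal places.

Technical coefficients a_ij = z_ij / X_j:
  a_11 = 0/840 = 0.00, a_21 = 126/840 = 0.15, a_31 = 168/840 = 0.20
  a_12 = 168/1120 = 0.15, a_22 = 392/1120 = 0.35, a_32 = 0/1120 = 0.00
  a_13 = 260/1040 = 0.25, a_23 = 208/1040 = 0.20, a_33 = 208/1040 = 0.20
I − A =
  [   1.00    -0.15    -0.25]
  [  -0.15     0.65    -0.20]
  [  -0.20     0.00     0.80]
Cofactors of I−A, C_ij = (−1)^(i+j)·(minor ij) (rows/columns in the sector order above):
  C_11 = (0.65)(0.80) − (-0.20)(0.00) = 0.5200
  C_12 = −[(-0.15)(0.80) − (-0.20)(-0.20)] = 0.1600
  C_13 = (-0.15)(0.00) − (0.65)(-0.20) = 0.1300
  C_21 = −[(-0.15)(0.80) − (-0.25)(0.00)] = 0.1200
  C_22 = (1.00)(0.80) − (-0.25)(-0.20) = 0.7500
  C_23 = −[(1.00)(0.00) − (-0.15)(-0.20)] = 0.0300
  C_31 = (-0.15)(-0.20) − (-0.25)(0.65) = 0.1925
  C_32 = −[(1.00)(-0.20) − (-0.25)(-0.15)] = 0.2375
  C_33 = (1.00)(0.65) − (-0.15)(-0.15) = 0.6275
det(I−A) = Σ_j (I−A)_1j·C_1j = (1.00)(0.5200) + (-0.15)(0.1600) + (-0.25)(0.1300) = 0.4635
adj(I−A) = Cᵀ =
  [ 0.5200   0.1200   0.1925]
  [ 0.1600   0.7500   0.2375]
  [ 0.1300   0.0300   0.6275]
(I − A)⁻¹ = adj(I−A) / det(I−A) ≈
  [   1.1219     0.2589     0.4153]
  [   0.3452     1.6181     0.5124]
  [   0.2805     0.0647     1.3538]
Δx = (I − A)⁻¹ Δd with Δd having +120 in the Sector 2 component and 0 elsewhere.
So Δx_2 = L_22 · (+120), where L_22 = adj(I−A)_22 / det(I−A) = 0.7500 / 0.4635.
Δx_2 = 0.7500 × (+120) / 0.4635 = 90.00 / 0.4635 ≈ 194.17.

Δx_2 = 194.17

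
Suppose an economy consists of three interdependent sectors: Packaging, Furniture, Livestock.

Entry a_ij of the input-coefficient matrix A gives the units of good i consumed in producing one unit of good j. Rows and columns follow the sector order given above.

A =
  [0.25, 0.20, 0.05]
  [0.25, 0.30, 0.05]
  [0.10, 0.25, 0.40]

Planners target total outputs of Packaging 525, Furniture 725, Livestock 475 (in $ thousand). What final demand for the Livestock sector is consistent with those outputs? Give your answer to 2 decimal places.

I − A =
  [   0.75    -0.20    -0.05]
  [  -0.25     0.70    -0.05]
  [  -0.10    -0.25     0.60]
d = (I − A) x:
  d_1 = (+0.75)·525 + (-0.20)·725 + (-0.05)·475 = 225.00
  d_2 = (-0.25)·525 + (+0.70)·725 + (-0.05)·475 = 352.50
  d_3 = (-0.10)·525 + (-0.25)·725 + (+0.60)·475 = 51.25

d_3 = 51.25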